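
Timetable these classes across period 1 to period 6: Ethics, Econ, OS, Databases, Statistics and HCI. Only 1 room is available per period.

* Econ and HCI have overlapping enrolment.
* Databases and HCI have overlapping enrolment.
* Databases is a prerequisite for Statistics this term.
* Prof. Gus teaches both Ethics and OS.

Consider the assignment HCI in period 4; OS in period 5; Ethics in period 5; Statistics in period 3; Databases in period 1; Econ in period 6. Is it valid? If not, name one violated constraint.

No — it violates: Prof. Gus teaches both Ethics and OS

Econ and HCI have overlapping enrolment — holds.
Databases is a prerequisite for Statistics this term — holds.
Databases and HCI have overlapping enrolment — holds.
Only 1 room is available per period — violated.
Prof. Gus teaches both Ethics and OS — violated.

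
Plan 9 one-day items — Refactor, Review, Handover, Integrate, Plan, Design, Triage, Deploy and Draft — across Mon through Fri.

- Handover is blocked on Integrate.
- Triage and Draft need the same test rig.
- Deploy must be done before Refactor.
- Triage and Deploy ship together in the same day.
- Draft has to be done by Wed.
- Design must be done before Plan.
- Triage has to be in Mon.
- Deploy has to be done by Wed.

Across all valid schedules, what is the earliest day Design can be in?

Mon

Downstream work caps Design at Thu.
Design at Mon is achievable: Plan in Tue, Review in Mon, Deploy in Mon, Design in Mon, Handover in Tue, Triage in Mon, Draft in Tue, Refactor in Tue, Integrate in Mon.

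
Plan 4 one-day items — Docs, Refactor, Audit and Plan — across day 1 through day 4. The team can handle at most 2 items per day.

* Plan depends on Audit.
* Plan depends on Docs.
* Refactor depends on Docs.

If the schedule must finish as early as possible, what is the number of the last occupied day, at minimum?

2

The precedence chain requires at least 2 distinct days.
With at most 2 per day and 4 work items, at least 2 days are needed.
2 works (last occupied day: day 2): for example Audit=day 1; Docs=day 1; Refactor=day 2; Plan=day 2.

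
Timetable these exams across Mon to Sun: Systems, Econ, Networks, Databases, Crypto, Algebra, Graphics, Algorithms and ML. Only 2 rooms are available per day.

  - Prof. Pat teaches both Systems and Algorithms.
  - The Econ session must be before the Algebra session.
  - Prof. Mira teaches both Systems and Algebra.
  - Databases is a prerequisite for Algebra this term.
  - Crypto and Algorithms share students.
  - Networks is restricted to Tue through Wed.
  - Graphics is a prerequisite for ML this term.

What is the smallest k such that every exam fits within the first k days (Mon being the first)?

5

The precedence chain requires at least 2 distinct days.
With at most 2 per day and 9 exams, at least 5 days are needed.
5 works (last occupied day: Fri): for example Crypto -> Thu, ML -> Thu, Databases -> Mon, Graphics -> Wed, Algorithms -> Fri, Algebra -> Tue, Systems -> Wed, Networks -> Tue, Econ -> Mon.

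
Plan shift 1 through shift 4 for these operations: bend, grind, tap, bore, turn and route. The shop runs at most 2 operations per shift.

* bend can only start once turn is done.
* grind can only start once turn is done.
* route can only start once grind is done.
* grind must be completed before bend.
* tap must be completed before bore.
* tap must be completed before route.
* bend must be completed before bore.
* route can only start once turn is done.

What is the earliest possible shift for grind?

Precedence pushes grind to at least shift 2; downstream work caps grind at shift 2.
grind at shift 2 is achievable: bend -> shift 3, tap -> shift 1, bore -> shift 4, route -> shift 3, grind -> shift 2, turn -> shift 1.

shift 2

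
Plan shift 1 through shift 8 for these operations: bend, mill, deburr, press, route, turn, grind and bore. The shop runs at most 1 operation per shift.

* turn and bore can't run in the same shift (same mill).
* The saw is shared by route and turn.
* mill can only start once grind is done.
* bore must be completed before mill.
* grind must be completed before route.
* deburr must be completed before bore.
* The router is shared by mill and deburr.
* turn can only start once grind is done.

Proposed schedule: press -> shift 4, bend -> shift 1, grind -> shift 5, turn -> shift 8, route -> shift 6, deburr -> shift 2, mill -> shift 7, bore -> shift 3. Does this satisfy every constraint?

The router is shared by mill and deburr — holds.
mill can only start once grind is done — holds.
bore must be completed before mill — holds.
The shop runs at most 1 operation per shift — holds.
deburr must be completed before bore — holds.
grind must be completed before route — holds.
turn can only start once grind is done — holds.
The saw is shared by route and turn — holds.
turn and bore can't run in the same shift (same mill) — holds.

Yes, all constraints hold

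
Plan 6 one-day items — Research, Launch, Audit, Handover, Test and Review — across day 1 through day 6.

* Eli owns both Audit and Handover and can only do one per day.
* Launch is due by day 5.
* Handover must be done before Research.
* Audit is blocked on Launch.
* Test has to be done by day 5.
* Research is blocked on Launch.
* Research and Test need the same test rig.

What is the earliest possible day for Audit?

day 2

Precedence pushes Audit to at least day 2.
Audit at day 2 is achievable: Research in day 2; Audit in day 2; Handover in day 1; Launch in day 1; Test in day 1; Review in day 1.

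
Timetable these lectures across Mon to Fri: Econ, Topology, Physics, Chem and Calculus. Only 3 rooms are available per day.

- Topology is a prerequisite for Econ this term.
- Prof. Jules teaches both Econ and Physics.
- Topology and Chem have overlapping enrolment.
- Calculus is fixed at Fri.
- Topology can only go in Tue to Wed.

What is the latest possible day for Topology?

Topology is available from Tue; Topology's own window allows nothing later than Wed.
Topology at Wed is achievable: Topology=Wed; Econ=Thu; Physics=Mon; Chem=Mon; Calculus=Fri.

Wed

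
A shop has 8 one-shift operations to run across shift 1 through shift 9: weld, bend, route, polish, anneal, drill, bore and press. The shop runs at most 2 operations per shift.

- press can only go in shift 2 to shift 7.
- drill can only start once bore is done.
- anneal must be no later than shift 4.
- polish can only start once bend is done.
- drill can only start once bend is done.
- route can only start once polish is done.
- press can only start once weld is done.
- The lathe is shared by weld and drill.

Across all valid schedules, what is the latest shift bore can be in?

shift 8

Downstream work caps bore at shift 8.
bore at shift 8 is achievable: press in shift 2, bend in shift 2, route in shift 4, drill in shift 9, weld in shift 1, bore in shift 8, polish in shift 3, anneal in shift 1.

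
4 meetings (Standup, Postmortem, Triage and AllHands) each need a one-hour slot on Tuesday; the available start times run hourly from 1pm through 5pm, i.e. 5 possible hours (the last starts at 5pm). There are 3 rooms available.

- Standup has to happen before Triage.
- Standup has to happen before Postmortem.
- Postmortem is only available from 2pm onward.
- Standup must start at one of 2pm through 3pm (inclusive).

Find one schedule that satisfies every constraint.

AllHands=1pm; Postmortem=3pm; Standup=2pm; Triage=3pm

Checking: Standup(2pm) before Triage(3pm); Standup(2pm) before Postmortem(3pm); Standup=2pm in [2pm,3pm]; Postmortem=3pm in [2pm,5pm]; max 2 per hour (cap 3).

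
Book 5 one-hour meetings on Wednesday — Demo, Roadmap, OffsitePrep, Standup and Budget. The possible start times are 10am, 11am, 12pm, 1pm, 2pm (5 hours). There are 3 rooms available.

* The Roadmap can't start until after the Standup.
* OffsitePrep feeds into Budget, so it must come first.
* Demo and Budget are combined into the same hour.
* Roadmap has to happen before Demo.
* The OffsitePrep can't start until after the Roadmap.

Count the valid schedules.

5

Splitting on Demo: it can be 1pm (1), 2pm (4). Listing each branch's schedules as (Roadmap, OffsitePrep, Standup, Budget):
Demo=1pm: (11am,12pm,10am,1pm) — 1.
Demo=2pm: (11am,12pm,10am,2pm) (11am,1pm,10am,2pm) (12pm,1pm,10am,2pm) (12pm,1pm,11am,2pm) — 4.
Summing: 1 + 4 = 5.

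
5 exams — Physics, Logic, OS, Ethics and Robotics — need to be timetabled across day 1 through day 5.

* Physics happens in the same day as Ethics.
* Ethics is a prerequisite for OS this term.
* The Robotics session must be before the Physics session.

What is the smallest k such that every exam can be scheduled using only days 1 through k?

The precedence chain requires at least 3 distinct days.
3 works (last occupied day: day 3): for example Logic -> day 1, Ethics -> day 2, Physics -> day 2, OS -> day 3, Robotics -> day 1.

3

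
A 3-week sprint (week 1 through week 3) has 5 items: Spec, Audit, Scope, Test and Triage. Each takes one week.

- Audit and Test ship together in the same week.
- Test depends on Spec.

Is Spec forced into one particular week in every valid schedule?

Spec can be week 1 (e.g. Scope in week 1, Triage in week 1, Test in week 2, Audit in week 2, Spec in week 1) or week 2 (e.g. Triage in week 1, Test in week 3, Audit in week 3, Scope in week 1, Spec in week 2).

No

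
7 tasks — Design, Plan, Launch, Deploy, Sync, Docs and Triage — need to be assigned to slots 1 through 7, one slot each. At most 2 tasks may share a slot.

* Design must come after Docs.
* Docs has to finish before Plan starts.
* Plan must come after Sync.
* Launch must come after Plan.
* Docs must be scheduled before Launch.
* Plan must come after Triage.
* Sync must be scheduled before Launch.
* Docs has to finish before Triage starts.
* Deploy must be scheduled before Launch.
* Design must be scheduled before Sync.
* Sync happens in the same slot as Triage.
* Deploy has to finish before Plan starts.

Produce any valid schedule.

Deploy=1, Launch=5, Triage=3, Sync=3, Plan=4, Design=2, Docs=1

Checking: Docs(1) before Design(2); Sync(3) before Plan(4); Docs(1) before Launch(5); Docs(1) before Plan(4); Triage(3) before Plan(4); Plan(4) before Launch(5); Design(2) before Sync(3); Sync(3) before Launch(5); Deploy(1) before Plan(4); Docs(1) before Triage(3); Deploy(1) before Launch(5); Sync = Triage = 3; max 2 per slot (cap 2).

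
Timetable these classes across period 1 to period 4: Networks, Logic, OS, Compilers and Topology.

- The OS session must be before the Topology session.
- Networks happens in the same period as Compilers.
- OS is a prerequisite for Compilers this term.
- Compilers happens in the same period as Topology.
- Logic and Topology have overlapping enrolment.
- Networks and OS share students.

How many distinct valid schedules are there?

Splitting on Networks: it can be period 2 (3), period 3 (6), period 4 (9). Listing each branch's schedules as (Logic, OS, Compilers, Topology) by period number:
Networks=period 2: (1,1,2,2) (3,1,2,2) (4,1,2,2) — 3.
Networks=period 3: (1,1,3,3) (1,2,3,3) (2,1,3,3) (2,2,3,3) (4,1,3,3) (4,2,3,3) — 6.
Networks=period 4: (1,1,4,4) (1,2,4,4) (1,3,4,4) (2,1,4,4) (2,2,4,4) (2,3,4,4) (3,1,4,4) (3,2,4,4) (3,3,4,4) — 9.
Summing: 3 + 6 + 9 = 18.

18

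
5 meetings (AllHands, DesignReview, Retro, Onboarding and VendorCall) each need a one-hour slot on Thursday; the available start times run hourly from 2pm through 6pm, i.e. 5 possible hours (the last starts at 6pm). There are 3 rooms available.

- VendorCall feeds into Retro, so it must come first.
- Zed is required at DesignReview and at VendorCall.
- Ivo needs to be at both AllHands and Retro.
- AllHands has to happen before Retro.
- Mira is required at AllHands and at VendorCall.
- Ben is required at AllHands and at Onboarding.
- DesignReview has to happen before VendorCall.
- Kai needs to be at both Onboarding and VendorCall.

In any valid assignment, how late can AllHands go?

5pm

Downstream work caps AllHands at 5pm.
AllHands at 5pm is achievable: DesignReview=2pm, Retro=6pm, Onboarding=2pm, AllHands=5pm, VendorCall=3pm.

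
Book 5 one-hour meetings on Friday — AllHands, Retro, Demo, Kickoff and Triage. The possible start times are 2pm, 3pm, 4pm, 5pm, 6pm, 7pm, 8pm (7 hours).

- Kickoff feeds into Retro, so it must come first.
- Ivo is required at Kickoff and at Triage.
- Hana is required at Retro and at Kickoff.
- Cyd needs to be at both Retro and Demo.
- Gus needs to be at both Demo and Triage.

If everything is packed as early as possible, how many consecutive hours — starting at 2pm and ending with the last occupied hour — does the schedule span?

The precedence chain requires at least 2 distinct hours.
2 works (last occupied hour: 3pm): for example Triage=3pm, Kickoff=2pm, Retro=3pm, Demo=2pm, AllHands=2pm.

2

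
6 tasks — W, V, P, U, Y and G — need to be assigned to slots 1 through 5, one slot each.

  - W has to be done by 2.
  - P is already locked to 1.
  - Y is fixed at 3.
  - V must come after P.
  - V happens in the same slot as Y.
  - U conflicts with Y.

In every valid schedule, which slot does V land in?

V must be in the same slot as Y, which can't be before 3, so V is at least 3; V must be in the same slot as Y, which can't be after 3, so V is at most 3.
So V is pinned to 3.

3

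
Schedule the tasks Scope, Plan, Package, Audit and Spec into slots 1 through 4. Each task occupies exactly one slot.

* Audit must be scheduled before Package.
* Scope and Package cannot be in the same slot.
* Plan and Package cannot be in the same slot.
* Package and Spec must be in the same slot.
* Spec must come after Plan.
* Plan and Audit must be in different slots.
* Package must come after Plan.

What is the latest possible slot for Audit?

3

Downstream work caps Audit at 3.
Audit at 3 is achievable: Package=4; Audit=3; Spec=4; Plan=1; Scope=1.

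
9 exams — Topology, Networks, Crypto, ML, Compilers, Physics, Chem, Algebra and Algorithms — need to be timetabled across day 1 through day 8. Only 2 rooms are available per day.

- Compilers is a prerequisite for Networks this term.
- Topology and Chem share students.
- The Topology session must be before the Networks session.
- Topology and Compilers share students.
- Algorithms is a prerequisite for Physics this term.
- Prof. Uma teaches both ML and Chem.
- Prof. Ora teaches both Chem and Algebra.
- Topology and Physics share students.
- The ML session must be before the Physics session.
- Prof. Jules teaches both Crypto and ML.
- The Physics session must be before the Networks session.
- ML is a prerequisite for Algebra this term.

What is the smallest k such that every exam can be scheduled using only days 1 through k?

The precedence chain requires at least 3 distinct days.
With at most 2 per day and 9 exams, at least 5 days are needed.
5 works (last occupied day: day 5): for example Algebra=day 3, Algorithms=day 1, Chem=day 5, Crypto=day 4, ML=day 1, Networks=day 4, Physics=day 2, Topology=day 3, Compilers=day 2.

5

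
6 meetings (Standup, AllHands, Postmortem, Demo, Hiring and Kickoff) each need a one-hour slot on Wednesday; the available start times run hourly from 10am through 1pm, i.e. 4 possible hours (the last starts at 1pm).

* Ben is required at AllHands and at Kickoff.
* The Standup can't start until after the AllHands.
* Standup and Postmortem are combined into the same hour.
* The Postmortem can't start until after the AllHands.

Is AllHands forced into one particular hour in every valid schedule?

No

AllHands can be 10am (e.g. Hiring=10am; Postmortem=11am; AllHands=10am; Standup=11am; Demo=10am; Kickoff=11am) or 11am (e.g. Kickoff -> 10am; AllHands -> 11am; Hiring -> 10am; Demo -> 10am; Postmortem -> 12pm; Standup -> 12pm).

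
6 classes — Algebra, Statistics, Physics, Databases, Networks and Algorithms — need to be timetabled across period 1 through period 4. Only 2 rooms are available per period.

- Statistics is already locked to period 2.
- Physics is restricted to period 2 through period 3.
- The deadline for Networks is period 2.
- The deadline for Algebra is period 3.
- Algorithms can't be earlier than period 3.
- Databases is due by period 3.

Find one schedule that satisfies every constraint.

Algebra=period 1, Statistics=period 2, Physics=period 2, Networks=period 1, Databases=period 3, Algorithms=period 3

Checking: Statistics=period 2 in [period 2,period 2]; Databases=period 3 in [period 1,period 3]; Algebra=period 1 in [period 1,period 3]; Networks=period 1 in [period 1,period 2]; Physics=period 2 in [period 2,period 3]; Algorithms=period 3 in [period 3,period 4]; max 2 per period (cap 2).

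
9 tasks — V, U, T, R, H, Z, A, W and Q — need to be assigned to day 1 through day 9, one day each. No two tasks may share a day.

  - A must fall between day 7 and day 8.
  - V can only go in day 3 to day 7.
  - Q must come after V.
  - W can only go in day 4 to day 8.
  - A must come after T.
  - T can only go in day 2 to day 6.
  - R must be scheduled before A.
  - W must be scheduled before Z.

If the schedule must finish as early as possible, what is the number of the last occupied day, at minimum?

9

The precedence chain requires at least 2 distinct days.
With at most 1 per day and 9 tasks, at least 9 days are needed.
A can't be placed before day 7, so the schedule must run through at least day 7.
9 works (last occupied day: day 9): for example Z in day 5, Q in day 6, T in day 2, W in day 4, V in day 3, A in day 7, U in day 8, R in day 1, H in day 9.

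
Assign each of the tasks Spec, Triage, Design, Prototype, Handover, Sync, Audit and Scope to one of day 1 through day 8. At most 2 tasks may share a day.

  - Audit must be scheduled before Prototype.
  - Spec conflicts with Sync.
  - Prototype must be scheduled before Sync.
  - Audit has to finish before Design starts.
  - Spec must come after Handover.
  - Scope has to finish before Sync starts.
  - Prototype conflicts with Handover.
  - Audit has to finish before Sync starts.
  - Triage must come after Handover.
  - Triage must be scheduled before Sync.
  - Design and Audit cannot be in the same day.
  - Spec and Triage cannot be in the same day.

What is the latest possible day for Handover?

day 5

Downstream work caps Handover at day 6.
Handover at day 5 is achievable: Design in day 2, Audit in day 1, Spec in day 8, Sync in day 7, Prototype in day 2, Scope in day 1, Triage in day 6, Handover in day 5.
Nothing later works — the conflict and capacity constraints rule out every day after day 5.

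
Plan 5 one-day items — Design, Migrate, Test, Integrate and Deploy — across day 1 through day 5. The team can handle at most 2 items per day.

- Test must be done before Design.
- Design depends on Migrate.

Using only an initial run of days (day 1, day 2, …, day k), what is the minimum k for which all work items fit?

3

The precedence chain requires at least 2 distinct days.
With at most 2 per day and 5 work items, at least 3 days are needed.
3 works (last occupied day: day 3): for example Test -> day 1; Deploy -> day 3; Migrate -> day 1; Integrate -> day 2; Design -> day 2.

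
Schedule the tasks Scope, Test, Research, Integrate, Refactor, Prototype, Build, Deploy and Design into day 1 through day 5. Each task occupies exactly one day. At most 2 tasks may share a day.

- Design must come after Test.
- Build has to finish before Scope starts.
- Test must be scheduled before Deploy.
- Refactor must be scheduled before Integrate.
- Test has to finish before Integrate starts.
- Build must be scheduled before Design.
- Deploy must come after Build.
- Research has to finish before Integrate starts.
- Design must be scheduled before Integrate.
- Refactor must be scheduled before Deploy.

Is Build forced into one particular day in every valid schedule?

No

Build can be day 1 (e.g. Scope -> day 4, Integrate -> day 4, Design -> day 2, Test -> day 1, Refactor -> day 2, Deploy -> day 3, Build -> day 1, Research -> day 3, Prototype -> day 5) or day 2 (e.g. Prototype in day 5, Integrate in day 4, Test in day 1, Design in day 3, Refactor in day 1, Scope in day 4, Research in day 2, Deploy in day 3, Build in day 2).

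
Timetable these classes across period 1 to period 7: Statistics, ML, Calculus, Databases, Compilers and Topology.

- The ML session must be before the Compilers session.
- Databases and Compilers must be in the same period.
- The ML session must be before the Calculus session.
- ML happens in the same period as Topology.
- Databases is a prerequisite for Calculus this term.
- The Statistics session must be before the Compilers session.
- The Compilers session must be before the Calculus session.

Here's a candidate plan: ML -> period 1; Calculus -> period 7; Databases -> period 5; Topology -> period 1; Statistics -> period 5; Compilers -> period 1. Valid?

Databases is a prerequisite for Calculus this term — holds.
The ML session must be before the Compilers session — violated.
The Statistics session must be before the Compilers session — violated.
ML happens in the same period as Topology — holds.
The Compilers session must be before the Calculus session — holds.
Databases and Compilers must be in the same period — violated.
The ML session must be before the Calculus session — holds.

No. The Statistics session must be before the Compilers session is not satisfied.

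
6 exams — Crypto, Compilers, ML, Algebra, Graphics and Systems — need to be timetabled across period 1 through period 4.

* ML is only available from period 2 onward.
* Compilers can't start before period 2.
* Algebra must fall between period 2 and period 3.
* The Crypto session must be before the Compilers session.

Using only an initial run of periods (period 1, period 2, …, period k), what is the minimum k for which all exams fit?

2 periods

The precedence chain requires at least 2 distinct periods.
2 works (last occupied period: period 2): for example Algebra -> period 2; Crypto -> period 1; Systems -> period 1; Compilers -> period 2; ML -> period 2; Graphics -> period 1.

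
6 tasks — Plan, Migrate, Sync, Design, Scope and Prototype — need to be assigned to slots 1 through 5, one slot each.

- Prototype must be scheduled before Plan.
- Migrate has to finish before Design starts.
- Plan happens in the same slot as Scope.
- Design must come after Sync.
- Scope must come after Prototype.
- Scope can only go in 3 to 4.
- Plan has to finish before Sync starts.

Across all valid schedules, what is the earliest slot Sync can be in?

4

Precedence pushes Sync to at least 4; downstream work caps Sync at 4.
Sync at 4 is achievable: Migrate -> 1, Plan -> 3, Sync -> 4, Scope -> 3, Design -> 5, Prototype -> 1.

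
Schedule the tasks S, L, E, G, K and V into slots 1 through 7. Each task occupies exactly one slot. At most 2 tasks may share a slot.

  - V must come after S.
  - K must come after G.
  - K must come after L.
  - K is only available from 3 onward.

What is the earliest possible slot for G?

1

Downstream work caps G at 6.
G at 1 is achievable: V in 2, S in 1, E in 3, L in 2, K in 3, G in 1.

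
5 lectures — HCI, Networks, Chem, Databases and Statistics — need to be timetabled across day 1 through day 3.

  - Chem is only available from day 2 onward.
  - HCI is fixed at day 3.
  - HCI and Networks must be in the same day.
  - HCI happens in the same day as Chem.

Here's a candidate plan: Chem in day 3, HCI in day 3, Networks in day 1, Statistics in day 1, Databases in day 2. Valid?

No. HCI and Networks must be in the same day is not satisfied.

HCI and Networks must be in the same day — violated.
Chem is only available from day 2 onward — holds.
HCI happens in the same day as Chem — holds.
HCI is fixed at day 3 — holds.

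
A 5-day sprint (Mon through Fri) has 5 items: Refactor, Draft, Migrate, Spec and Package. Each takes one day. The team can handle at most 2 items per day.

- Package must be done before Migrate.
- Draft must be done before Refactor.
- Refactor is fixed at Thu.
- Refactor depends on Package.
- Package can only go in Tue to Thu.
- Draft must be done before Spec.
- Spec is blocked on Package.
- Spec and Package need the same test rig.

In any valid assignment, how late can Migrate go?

Precedence pushes Migrate to at least Wed.
Migrate at Fri is achievable: Draft in Mon, Migrate in Fri, Spec in Wed, Package in Tue, Refactor in Thu.

Fri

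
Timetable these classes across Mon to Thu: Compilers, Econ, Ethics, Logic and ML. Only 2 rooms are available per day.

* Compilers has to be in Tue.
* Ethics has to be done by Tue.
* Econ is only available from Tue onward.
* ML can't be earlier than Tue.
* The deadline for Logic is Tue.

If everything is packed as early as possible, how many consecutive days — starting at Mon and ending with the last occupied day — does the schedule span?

3 days

With at most 2 per day and 5 classes, at least 3 days are needed.
Compilers can't be placed before Tue — that is day 2 counting from Mon — so the schedule must run through at least 2 days.
3 works (last occupied day: Wed): for example Logic=Mon, Econ=Tue, ML=Wed, Ethics=Mon, Compilers=Tue.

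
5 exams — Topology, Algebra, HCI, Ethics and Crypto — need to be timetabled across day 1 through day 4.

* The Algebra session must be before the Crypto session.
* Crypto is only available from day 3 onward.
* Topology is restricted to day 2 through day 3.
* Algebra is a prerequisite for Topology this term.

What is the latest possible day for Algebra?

Downstream work caps Algebra at day 2.
Algebra at day 2 is achievable: Crypto=day 3, Topology=day 3, HCI=day 1, Algebra=day 2, Ethics=day 1.

day 2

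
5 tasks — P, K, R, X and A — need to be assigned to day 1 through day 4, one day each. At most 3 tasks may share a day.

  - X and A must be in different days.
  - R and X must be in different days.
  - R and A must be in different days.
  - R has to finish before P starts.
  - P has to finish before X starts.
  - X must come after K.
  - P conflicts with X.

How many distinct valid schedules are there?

22

Splitting on P: it can be day 2 (10), day 3 (12). Listing each branch's schedules as (K, R, X, A) by day number:
P=day 2: (1,1,3,2) (1,1,3,4) (1,1,4,2) (1,1,4,3) (2,1,3,2) (2,1,3,4) (2,1,4,2) (2,1,4,3) (3,1,4,2) (3,1,4,3) — 10.
P=day 3: (1,1,4,2) (1,1,4,3) (1,2,4,1) (1,2,4,3) (2,1,4,2) (2,1,4,3) (2,2,4,1) (2,2,4,3) (3,1,4,2) (3,1,4,3) (3,2,4,1) (3,2,4,3) — 12.
Summing: 10 + 12 = 22.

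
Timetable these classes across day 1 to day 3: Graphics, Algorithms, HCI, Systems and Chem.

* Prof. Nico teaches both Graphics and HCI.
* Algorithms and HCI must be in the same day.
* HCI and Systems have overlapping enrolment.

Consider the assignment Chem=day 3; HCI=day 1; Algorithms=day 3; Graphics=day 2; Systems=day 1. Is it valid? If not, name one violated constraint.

No — it violates: Algorithms and HCI must be in the same day

Prof. Nico teaches both Graphics and HCI — holds.
Algorithms and HCI must be in the same day — violated.
HCI and Systems have overlapping enrolment — violated.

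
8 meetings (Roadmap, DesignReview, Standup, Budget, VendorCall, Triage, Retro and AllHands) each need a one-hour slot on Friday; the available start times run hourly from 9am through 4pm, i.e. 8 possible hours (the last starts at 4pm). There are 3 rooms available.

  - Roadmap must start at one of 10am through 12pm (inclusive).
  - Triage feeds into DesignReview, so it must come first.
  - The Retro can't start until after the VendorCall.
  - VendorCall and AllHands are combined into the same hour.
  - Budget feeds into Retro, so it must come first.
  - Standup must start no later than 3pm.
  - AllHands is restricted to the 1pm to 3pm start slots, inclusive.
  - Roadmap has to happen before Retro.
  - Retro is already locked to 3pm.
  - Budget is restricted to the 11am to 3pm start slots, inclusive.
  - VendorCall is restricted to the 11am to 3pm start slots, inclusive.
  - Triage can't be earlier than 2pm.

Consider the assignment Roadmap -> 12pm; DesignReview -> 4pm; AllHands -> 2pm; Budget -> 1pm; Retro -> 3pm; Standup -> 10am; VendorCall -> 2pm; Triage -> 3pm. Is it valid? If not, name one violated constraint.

Yes

VendorCall and AllHands are combined into the same hour — holds.
Budget feeds into Retro, so it must come first — holds.
Triage feeds into DesignReview, so it must come first — holds.
Retro is already locked to 3pm — holds.
Budget is restricted to the 11am to 3pm start slots, inclusive — holds.
Standup must start no later than 3pm — holds.
Roadmap must start at one of 10am through 12pm (inclusive) — holds.
Roadmap has to happen before Retro — holds.
There are 3 rooms available — holds.
The Retro can't start until after the VendorCall — holds.
AllHands is restricted to the 1pm to 3pm start slots, inclusive — holds.
Triage can't be earlier than 2pm — holds.
VendorCall is restricted to the 11am to 3pm start slots, inclusive — holds.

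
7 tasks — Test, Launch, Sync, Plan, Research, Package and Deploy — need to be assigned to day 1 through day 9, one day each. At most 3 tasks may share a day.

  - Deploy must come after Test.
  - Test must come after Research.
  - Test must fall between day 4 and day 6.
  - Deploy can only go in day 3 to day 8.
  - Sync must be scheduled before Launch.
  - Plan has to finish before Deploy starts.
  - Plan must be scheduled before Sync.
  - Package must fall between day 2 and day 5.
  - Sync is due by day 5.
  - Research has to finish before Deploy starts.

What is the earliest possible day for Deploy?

day 5

Deploy is available from day 3; precedence pushes Deploy to at least day 5; Deploy's own window allows nothing later than day 8.
Deploy at day 5 is achievable: Plan -> day 1; Package -> day 2; Launch -> day 3; Sync -> day 2; Deploy -> day 5; Research -> day 1; Test -> day 4.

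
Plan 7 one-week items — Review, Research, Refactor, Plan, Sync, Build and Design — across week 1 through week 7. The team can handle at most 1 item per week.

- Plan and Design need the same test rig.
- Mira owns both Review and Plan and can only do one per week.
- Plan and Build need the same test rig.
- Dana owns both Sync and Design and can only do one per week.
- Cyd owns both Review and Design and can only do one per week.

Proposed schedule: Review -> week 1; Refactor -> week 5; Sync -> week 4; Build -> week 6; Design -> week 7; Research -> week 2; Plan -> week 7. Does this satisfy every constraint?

No. Plan and Design need the same test rig is not satisfied.

Plan and Design need the same test rig — violated.
Mira owns both Review and Plan and can only do one per week — holds.
Dana owns both Sync and Design and can only do one per week — holds.
Cyd owns both Review and Design and can only do one per week — holds.
The team can handle at most 1 item per week — violated.
Plan and Build need the same test rig — holds.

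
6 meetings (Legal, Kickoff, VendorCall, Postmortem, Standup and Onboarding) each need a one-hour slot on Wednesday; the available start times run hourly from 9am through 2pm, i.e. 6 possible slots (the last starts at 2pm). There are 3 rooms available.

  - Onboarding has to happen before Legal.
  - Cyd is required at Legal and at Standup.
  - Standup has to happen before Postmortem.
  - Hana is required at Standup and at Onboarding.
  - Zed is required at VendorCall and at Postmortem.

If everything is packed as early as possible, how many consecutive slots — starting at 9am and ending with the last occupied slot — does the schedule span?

The precedence chain requires at least 2 distinct slots.
With at most 3 per slot and 6 meetings, at least 2 slots are needed.
Could 2 slots be enough, i.e. nothing placed later than 10am? No: Legal must come after Onboarding (at 9am or later) → {10am}; Onboarding must come before Legal (at 10am or earlier) → {9am}; Postmortem must come after Standup (at 9am or later) → {10am}; Standup must come before Postmortem (at 10am or earlier) → {9am}; Onboarding can't share with Standup (9am) → nothing is left.
So 2 slots is not enough.
3 works (last occupied slot: 11am): for example Standup=9am, Onboarding=10am, Postmortem=10am, Kickoff=9am, Legal=11am, VendorCall=9am.

3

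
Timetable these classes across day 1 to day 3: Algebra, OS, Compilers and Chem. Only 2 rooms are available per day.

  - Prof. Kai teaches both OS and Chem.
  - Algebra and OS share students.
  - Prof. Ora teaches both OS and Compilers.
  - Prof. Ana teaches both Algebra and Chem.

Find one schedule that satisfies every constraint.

Chem in day 3; OS in day 2; Algebra in day 1; Compilers in day 1

Checking: OS(day 2) != Chem(day 3); Algebra(day 1) != OS(day 2); OS(day 2) != Compilers(day 1); Algebra(day 1) != Chem(day 3); max 2 per day (cap 2).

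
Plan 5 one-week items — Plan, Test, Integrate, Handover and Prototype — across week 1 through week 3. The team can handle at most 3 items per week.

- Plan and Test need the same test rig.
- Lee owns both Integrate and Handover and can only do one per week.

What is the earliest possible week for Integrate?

Integrate at week 1 is achievable: Prototype -> week 1; Handover -> week 2; Plan -> week 1; Integrate -> week 1; Test -> week 2.

week 1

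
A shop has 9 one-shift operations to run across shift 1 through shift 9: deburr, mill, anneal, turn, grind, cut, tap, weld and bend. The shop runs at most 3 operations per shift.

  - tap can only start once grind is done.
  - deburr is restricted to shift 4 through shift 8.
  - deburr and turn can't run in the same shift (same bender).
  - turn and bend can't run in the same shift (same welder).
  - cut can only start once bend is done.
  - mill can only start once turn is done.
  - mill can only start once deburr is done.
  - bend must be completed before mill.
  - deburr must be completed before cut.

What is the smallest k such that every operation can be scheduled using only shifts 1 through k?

The precedence chain requires at least 2 distinct shifts.
With at most 3 per shift and 9 operations, at least 3 shifts are needed.
Propagating the time windows through the other constraints, mill can't land before shift 5, so the schedule must run through at least shift 5.
5 works (last occupied shift: shift 5): for example bend=shift 1; deburr=shift 4; mill=shift 5; tap=shift 2; weld=shift 2; cut=shift 5; grind=shift 1; turn=shift 2; anneal=shift 1.

5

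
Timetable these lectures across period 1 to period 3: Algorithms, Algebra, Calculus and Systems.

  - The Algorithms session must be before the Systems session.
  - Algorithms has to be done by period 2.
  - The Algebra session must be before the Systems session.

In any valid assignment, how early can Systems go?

Precedence pushes Systems to at least period 2.
Systems at period 2 is achievable: Algebra in period 1, Systems in period 2, Calculus in period 1, Algorithms in period 1.

period 2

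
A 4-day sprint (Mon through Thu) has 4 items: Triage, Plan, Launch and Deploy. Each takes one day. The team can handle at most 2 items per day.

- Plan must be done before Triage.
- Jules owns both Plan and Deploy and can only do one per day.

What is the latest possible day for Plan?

Downstream work caps Plan at Wed.
Plan at Wed is achievable: Triage in Thu, Launch in Mon, Plan in Wed, Deploy in Mon.

Wed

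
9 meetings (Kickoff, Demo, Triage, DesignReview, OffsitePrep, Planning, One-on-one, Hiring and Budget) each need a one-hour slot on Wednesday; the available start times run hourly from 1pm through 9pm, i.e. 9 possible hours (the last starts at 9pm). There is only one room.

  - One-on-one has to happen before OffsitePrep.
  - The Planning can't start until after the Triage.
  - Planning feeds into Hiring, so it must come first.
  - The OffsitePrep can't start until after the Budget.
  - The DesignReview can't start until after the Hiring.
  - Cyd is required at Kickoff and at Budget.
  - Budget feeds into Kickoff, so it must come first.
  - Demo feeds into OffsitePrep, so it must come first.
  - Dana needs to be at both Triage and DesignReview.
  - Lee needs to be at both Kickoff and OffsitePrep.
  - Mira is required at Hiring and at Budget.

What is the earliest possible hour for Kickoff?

Precedence pushes Kickoff to at least 2pm.
Kickoff at 2pm is achievable: Demo=3pm; DesignReview=9pm; OffsitePrep=5pm; Hiring=8pm; Triage=6pm; Budget=1pm; One-on-one=4pm; Kickoff=2pm; Planning=7pm.

2pm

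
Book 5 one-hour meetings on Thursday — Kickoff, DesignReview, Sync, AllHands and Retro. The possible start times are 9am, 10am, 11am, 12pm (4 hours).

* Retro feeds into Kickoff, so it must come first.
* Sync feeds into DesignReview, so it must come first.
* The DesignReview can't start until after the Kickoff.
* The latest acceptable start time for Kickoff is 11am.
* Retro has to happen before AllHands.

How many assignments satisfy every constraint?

Splitting on Kickoff: it can be 10am (15), 11am (15). Listing each branch's schedules as (DesignReview, Sync, AllHands, Retro):
Kickoff=10am: (11am,9am,10am,9am) (11am,9am,11am,9am) (11am,9am,12pm,9am) (11am,10am,10am,9am) (11am,10am,11am,9am) (11am,10am,12pm,9am) (12pm,9am,10am,9am) (12pm,9am,11am,9am) (12pm,9am,12pm,9am) (12pm,10am,10am,9am) (12pm,10am,11am,9am) (12pm,10am,12pm,9am) (12pm,11am,10am,9am) (12pm,11am,11am,9am) (12pm,11am,12pm,9am) — 15.
Kickoff=11am: (12pm,9am,10am,9am) (12pm,9am,11am,9am) (12pm,9am,11am,10am) (12pm,9am,12pm,9am) (12pm,9am,12pm,10am) (12pm,10am,10am,9am) (12pm,10am,11am,9am) (12pm,10am,11am,10am) (12pm,10am,12pm,9am) (12pm,10am,12pm,10am) (12pm,11am,10am,9am) (12pm,11am,11am,9am) (12pm,11am,11am,10am) (12pm,11am,12pm,9am) (12pm,11am,12pm,10am) — 15.
Summing: 15 + 15 = 30.

30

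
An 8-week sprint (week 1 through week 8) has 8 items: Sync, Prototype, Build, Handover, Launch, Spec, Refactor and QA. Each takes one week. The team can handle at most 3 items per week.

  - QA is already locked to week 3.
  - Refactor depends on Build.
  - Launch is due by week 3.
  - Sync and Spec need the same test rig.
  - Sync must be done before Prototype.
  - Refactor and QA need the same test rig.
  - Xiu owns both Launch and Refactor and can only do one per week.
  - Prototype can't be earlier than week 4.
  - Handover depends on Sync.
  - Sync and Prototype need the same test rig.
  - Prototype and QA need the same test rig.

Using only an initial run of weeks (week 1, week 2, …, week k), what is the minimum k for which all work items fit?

4

The precedence chain requires at least 2 distinct weeks.
With at most 3 per week and 8 work items, at least 3 weeks are needed.
Prototype can't be placed before week 4, so the schedule must run through at least week 4.
4 works (last occupied week: week 4): for example Launch=week 1; Build=week 1; Handover=week 2; Sync=week 1; Prototype=week 4; Refactor=week 2; Spec=week 2; QA=week 3.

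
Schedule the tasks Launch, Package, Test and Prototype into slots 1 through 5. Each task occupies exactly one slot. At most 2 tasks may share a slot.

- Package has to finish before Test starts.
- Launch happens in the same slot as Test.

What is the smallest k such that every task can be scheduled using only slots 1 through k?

The precedence chain requires at least 2 distinct slots.
With at most 2 per slot and 4 tasks, at least 2 slots are needed.
2 works (last occupied slot: 2): for example Prototype in 1; Package in 1; Test in 2; Launch in 2.

2 slots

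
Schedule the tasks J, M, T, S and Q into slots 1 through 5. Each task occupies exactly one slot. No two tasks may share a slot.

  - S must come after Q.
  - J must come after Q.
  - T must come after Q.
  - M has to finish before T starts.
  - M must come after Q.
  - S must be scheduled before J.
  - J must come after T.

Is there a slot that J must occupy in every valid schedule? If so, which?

5

Precedence pushes J to at least 4.
So J is pinned to 5.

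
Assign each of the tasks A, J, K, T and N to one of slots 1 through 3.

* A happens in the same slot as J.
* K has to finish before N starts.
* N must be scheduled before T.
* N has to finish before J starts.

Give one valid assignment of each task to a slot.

T=3, A=3, K=1, J=3, N=2

Checking: N(2) before J(3); N(2) before T(3); K(1) before N(2); A = J = 3.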